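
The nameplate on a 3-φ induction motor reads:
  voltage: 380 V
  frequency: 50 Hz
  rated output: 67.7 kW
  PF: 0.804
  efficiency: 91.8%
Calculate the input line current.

P_out = 67.7 kW = 67700 W
P_in = P_out / η = 67700 / 0.918 = 73747 W
I_L = P_in / (√3·V_L·cosφ) = 73747 / (1.732 × 380 × 0.804) = 139 A

139 A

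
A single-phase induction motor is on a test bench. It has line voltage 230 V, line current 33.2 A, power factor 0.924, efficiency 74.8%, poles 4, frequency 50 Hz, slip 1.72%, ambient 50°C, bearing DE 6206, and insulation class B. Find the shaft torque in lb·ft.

25.2 lb·ft

P_in = V·I·cosφ = 230 × 33.2 × 0.924 = 7056 W
P_out = η·P_in = 0.748 × 7056 = 5278 W
n_s = 120×50/4 = 1500 rpm; n = 1500×(1−0.0172) = 1474 rpm
ω = 2π×1474/60 = 154.4 rad/s
τ = P_out/ω = 5278/154.4 = 34.18 N·m
In lb·ft: 34.18/1.356 = 25.2 lb·ft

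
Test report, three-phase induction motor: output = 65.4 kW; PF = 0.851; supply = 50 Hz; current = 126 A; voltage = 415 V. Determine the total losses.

11700 W

P_in = √3·V·I·cosφ = 1.732×415×126×0.851 = 77072 W
P_out = 65400 W
Losses = P_in − P_out = 77072 − 65400 = 11672 W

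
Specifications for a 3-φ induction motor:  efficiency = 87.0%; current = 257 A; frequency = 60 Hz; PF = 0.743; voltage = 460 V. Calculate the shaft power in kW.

132 kW

P_in = √3·V·I·cosφ = 1.732 × 460 × 257 × 0.743 = 152134 W
P_out = η·P_in = 0.87 × 152134 = 132357 W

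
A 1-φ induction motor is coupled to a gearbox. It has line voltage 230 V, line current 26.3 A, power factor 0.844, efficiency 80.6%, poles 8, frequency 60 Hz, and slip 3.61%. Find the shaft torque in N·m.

45.3 N·m

P_in = V·I·cosφ = 230 × 26.3 × 0.844 = 5105 W
P_out = η·P_in = 0.806 × 5105 = 4115 W
n_s = 120×60/8 = 900 rpm; n = 900×(1−0.0361) = 868 rpm
ω = 2π×868/60 = 90.9 rad/s
τ = P_out/ω = 4115/90.9 = 45.3 N·m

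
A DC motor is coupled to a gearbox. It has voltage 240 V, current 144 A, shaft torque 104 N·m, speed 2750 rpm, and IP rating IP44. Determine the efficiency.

ω = 2π × 2750/60 = 288 rad/s; P_out = τω = 104 × 288 = 29952 W
P_in = V·I = 240 × 144 = 34560 W
η = P_out / P_in = 29952 / 34560 = 0.867 = 86.7%

86.7 %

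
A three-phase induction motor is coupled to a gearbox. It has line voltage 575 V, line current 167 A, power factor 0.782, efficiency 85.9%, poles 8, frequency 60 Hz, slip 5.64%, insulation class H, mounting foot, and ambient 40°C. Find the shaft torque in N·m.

1260 N·m

P_in = √3·V·I·cosφ = 1.732 × 575 × 167 × 0.782 = 130059 W
P_out = η·P_in = 0.859 × 130059 = 111721 W
n_s = 120×60/8 = 900 rpm; n = 900×(1−0.0564) = 849 rpm
ω = 2π×849/60 = 88.91 rad/s
τ = P_out/ω = 111721/88.91 = 1260 N·m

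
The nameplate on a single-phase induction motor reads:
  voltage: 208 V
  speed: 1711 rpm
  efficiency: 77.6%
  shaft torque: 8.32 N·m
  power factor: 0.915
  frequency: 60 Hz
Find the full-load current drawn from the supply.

ω = 2π×1711/60 = 179.2 rad/s; P_out = τω = 8.32 × 179.2 = 1491 W
P_in = P_out / η = 1491 / 0.776 = 1921 W
I = P_in / (V·cosφ) = 1921 / (208 × 0.915) = 10.1 A

10.1 A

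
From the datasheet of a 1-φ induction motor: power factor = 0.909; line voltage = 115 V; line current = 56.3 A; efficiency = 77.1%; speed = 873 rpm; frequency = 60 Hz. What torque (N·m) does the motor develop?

49.6 N·m

P_in = V·I·cosφ = 115 × 56.3 × 0.909 = 5885 W
P_out = η·P_in = 0.771 × 5885 = 4537 W
n = 873 rpm
ω = 2π×873/60 = 91.42 rad/s
τ = P_out/ω = 4537/91.42 = 49.6 N·m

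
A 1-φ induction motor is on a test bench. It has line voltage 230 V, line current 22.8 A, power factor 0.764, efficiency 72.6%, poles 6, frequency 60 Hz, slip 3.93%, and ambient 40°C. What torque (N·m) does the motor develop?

P_in = V·I·cosφ = 230 × 22.8 × 0.764 = 4006 W
P_out = η·P_in = 0.726 × 4006 = 2908 W
n_s = 120×60/6 = 1200 rpm; n = 1200×(1−0.0393) = 1153 rpm
ω = 2π×1153/60 = 120.7 rad/s
τ = P_out/ω = 2908/120.7 = 24.1 N·m

24.1 N·m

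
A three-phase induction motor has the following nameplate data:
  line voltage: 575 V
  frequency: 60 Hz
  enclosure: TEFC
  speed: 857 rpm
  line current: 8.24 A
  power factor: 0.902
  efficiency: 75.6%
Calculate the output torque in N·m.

62.4 N·m

P_in = √3·V·I·cosφ = 1.732 × 575 × 8.24 × 0.902 = 7402 W
P_out = η·P_in = 0.756 × 7402 = 5596 W
n = 857 rpm
ω = 2π×857/60 = 89.74 rad/s
τ = P_out/ω = 5596/89.74 = 62.4 N·m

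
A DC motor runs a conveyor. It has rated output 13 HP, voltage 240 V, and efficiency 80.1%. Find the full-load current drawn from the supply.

50.4 A

P_out = 13 × 746 = 9698 W
P_in = P_out / η = 9698 / 0.801 = 12107 W
I = P_in / V = 12107 / 240 = 50.4 A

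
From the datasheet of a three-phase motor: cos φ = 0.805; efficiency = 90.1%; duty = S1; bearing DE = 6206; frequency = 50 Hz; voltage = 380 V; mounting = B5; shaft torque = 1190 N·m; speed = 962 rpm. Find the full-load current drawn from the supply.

ω = 2π×962/60 = 100.7 rad/s; P_out = τω = 1190 × 100.7 = 119833 W
P_in = P_out / η = 119833 / 0.901 = 133000 W
I_L = P_in / (√3·V_L·cosφ) = 133000 / (1.732 × 380 × 0.805) = 251 A

251 A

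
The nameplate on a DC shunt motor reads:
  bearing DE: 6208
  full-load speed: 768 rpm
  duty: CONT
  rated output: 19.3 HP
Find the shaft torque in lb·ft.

132 lb·ft

P_out = 19.3 × 746 = 14398 W
ω = 2π × 768/60 = 80.42 rad/s
τ = P_out/ω = 14398/80.42 = 179 N·m
In lb·ft: 179/1.356 = 132 lb·ft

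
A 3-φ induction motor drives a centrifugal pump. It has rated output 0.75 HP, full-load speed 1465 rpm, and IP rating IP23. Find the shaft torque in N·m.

P_out = 0.75 × 746 = 560 W
ω = 2π × 1465/60 = 153.4 rad/s
τ = P_out/ω = 560/153.4 = 3.65 N·m

3.65 N·m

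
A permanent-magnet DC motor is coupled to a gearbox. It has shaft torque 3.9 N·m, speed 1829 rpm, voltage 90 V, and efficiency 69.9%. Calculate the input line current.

11.9 A

ω = 2π×1829/60 = 191.5 rad/s; P_out = τω = 3.9 × 191.5 = 747 W
P_in = P_out / η = 747 / 0.699 = 1069 W
I = P_in / V = 1069 / 90 = 11.9 A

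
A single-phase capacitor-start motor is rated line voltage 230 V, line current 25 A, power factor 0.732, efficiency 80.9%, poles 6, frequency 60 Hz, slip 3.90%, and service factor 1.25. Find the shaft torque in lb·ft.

20.8 lb·ft

P_in = V·I·cosφ = 230 × 25 × 0.732 = 4209 W
P_out = η·P_in = 0.809 × 4209 = 3405 W
n_s = 120×60/6 = 1200 rpm; n = 1200×(1−0.039) = 1153 rpm
ω = 2π×1153/60 = 120.7 rad/s
τ = P_out/ω = 3405/120.7 = 28.21 N·m
In lb·ft: 28.21/1.356 = 20.8 lb·ft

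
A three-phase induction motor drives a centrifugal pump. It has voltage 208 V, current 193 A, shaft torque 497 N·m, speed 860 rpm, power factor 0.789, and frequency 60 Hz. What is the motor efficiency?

81.6 %

ω = 2π × 860/60 = 90.06 rad/s; P_out = τω = 497 × 90.06 = 44760 W
P_in = √3·V_L·I_L·cosφ = 1.732 × 208 × 193 × 0.789 = 54859 W
η = P_out / P_in = 44760 / 54859 = 0.816 = 81.6%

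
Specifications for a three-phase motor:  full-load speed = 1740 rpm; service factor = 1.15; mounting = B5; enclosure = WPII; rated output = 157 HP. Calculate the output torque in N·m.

P_out = 157 × 746 = 117122 W
ω = 2π × 1740/60 = 182.2 rad/s
τ = P_out/ω = 117122/182.2 = 643 N·m

643 N·m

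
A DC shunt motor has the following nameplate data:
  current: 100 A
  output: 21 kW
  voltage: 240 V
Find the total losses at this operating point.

P_in = V·I = 240×100 = 24000 W
P_out = 21000 W
Losses = P_in − P_out = 24000 − 21000 = 3000 W

3000 W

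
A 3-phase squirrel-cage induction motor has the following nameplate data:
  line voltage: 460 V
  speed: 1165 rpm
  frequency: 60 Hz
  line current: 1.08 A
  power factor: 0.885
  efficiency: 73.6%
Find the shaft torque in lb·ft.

3.39 lb·ft

P_in = √3·V·I·cosφ = 1.732 × 460 × 1.08 × 0.885 = 762 W
P_out = η·P_in = 0.736 × 762 = 561 W
n = 1165 rpm
ω = 2π×1165/60 = 122 rad/s
τ = P_out/ω = 561/122 = 4.598 N·m
In lb·ft: 4.598/1.356 = 3.39 lb·ft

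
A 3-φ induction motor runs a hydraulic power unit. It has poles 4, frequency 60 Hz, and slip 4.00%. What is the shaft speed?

n_s = 120f/p = 120×60/4 = 1800 rpm
n = n_s(1 − s) = 1800 × (1 − 0.04) = 1728 rpm

1728 rpm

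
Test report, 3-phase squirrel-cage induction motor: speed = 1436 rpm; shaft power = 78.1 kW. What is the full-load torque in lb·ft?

383 lb·ft

ω = 2π × 1436/60 = 150.4 rad/s
τ = P/ω = 78100/150.4 = 519.3 N·m
In lb·ft: 519.3/1.356 = 383 lb·ft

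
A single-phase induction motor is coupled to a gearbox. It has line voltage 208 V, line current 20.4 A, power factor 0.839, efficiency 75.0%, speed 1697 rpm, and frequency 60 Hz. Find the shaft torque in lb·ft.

P_in = V·I·cosφ = 208 × 20.4 × 0.839 = 3560 W
P_out = η·P_in = 0.75 × 3560 = 2670 W
n = 1697 rpm
ω = 2π×1697/60 = 177.7 rad/s
τ = P_out/ω = 2670/177.7 = 15.03 N·m
In lb·ft: 15.03/1.356 = 11.1 lb·ft

11.1 lb·ft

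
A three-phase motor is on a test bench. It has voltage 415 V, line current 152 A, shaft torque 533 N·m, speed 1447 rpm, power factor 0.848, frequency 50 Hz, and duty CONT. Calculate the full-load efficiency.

87.2 %

ω = 2π × 1447/60 = 151.5 rad/s; P_out = τω = 533 × 151.5 = 80750 W
P_in = √3·V_L·I_L·cosφ = 1.732 × 415 × 152 × 0.848 = 92648 W
η = P_out / P_in = 80750 / 92648 = 0.872 = 87.2%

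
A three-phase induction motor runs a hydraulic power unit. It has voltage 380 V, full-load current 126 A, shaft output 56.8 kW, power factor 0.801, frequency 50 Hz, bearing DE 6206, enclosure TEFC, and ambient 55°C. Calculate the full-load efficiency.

85.5 %

P_out = 56.8 kW = 56800 W
P_in = √3·V_L·I_L·cosφ = 1.732 × 380 × 126 × 0.801 = 66425 W
η = P_out / P_in = 56800 / 66425 = 0.855 = 85.5%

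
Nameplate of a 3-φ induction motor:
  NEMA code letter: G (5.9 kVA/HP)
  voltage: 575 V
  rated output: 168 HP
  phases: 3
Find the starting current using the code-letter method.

995 A

S_LR = 5.9 × 168 = 991.2 kVA
I_LR = S_LR/(√3·V_L) = 991200/(1.732×575) = 995 A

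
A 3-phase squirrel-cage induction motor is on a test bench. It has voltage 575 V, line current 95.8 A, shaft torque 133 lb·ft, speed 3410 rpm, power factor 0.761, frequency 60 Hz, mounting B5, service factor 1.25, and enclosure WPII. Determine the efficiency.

τ = 133 lb·ft × 1.356 = 180.3 N·m
ω = 2π × 3410/60 = 357.1 rad/s; P_out = τω = 180.3 × 357.1 = 64385 W
P_in = √3·V_L·I_L·cosφ = 1.732 × 575 × 95.8 × 0.761 = 72605 W
η = P_out / P_in = 64385 / 72605 = 0.887 = 88.7%

88.7 %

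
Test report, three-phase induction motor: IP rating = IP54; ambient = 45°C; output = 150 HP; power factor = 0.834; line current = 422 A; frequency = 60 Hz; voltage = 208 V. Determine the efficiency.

88.3 %

P_out = 150 × 746 = 111900 W
P_in = √3·V_L·I_L·cosφ = 1.732 × 208 × 422 × 0.834 = 126791 W
η = P_out / P_in = 111900 / 126791 = 0.883 = 88.3%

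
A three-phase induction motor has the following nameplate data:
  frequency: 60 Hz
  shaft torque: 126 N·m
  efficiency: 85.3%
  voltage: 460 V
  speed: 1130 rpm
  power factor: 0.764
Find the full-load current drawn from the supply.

28.7 A

ω = 2π×1130/60 = 118.3 rad/s; P_out = τω = 126 × 118.3 = 14906 W
P_in = P_out / η = 14906 / 0.853 = 17475 W
I_L = P_in / (√3·V_L·cosφ) = 17475 / (1.732 × 460 × 0.764) = 28.7 A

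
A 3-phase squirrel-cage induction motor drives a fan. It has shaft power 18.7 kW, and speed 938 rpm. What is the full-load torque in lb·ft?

140 lb·ft

ω = 2π × 938/60 = 98.23 rad/s
τ = P/ω = 18700/98.23 = 190.4 N·m
In lb·ft: 190.4/1.356 = 140 lb·ft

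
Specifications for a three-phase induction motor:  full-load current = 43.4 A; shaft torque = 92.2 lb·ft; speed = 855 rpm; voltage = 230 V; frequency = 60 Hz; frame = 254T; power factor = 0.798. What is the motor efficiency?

τ = 92.2 lb·ft × 1.356 = 125 N·m
ω = 2π × 855/60 = 89.54 rad/s; P_out = τω = 125 × 89.54 = 11193 W
P_in = √3·V_L·I_L·cosφ = 1.732 × 230 × 43.4 × 0.798 = 13796 W
η = P_out / P_in = 11193 / 13796 = 0.811 = 81.1%

81.1 %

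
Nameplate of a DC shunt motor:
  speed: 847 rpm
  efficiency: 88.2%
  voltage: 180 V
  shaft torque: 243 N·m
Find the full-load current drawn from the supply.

ω = 2π×847/60 = 88.7 rad/s; P_out = τω = 243 × 88.7 = 21554 W
P_in = P_out / η = 21554 / 0.882 = 24438 W
I = P_in / V = 24438 / 180 = 136 A

136 A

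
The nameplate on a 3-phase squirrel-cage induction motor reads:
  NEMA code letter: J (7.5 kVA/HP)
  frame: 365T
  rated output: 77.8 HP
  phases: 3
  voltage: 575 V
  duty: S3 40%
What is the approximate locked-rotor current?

S_LR = 7.5 × 77.8 = 583.5 kVA
I_LR = S_LR/(√3·V_L) = 583500/(1.732×575) = 586 A

586 A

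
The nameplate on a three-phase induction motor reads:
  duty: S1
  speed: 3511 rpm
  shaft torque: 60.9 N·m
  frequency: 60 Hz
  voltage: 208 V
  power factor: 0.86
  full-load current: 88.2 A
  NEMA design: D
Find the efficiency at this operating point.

81.9 %

ω = 2π × 3511/60 = 367.7 rad/s; P_out = τω = 60.9 × 367.7 = 22393 W
P_in = √3·V_L·I_L·cosφ = 1.732 × 208 × 88.2 × 0.86 = 27326 W
η = P_out / P_in = 22393 / 27326 = 0.819 = 81.9%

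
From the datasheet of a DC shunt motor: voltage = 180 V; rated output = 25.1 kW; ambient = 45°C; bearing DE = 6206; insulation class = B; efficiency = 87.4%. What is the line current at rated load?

P_out = 25.1 kW = 25100 W
P_in = P_out / η = 25100 / 0.874 = 28719 W
I = P_in / V = 28719 / 180 = 160 A

160 A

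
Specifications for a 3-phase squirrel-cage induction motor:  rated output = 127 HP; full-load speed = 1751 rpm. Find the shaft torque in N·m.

517 N·m

P_out = 127 × 746 = 94742 W
ω = 2π × 1751/60 = 183.4 rad/s
τ = P_out/ω = 94742/183.4 = 517 N·m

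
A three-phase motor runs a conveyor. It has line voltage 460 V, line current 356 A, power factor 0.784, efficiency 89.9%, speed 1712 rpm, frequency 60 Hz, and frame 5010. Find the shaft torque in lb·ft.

P_in = √3·V·I·cosφ = 1.732 × 460 × 356 × 0.784 = 222368 W
P_out = η·P_in = 0.899 × 222368 = 199909 W
n = 1712 rpm
ω = 2π×1712/60 = 179.3 rad/s
τ = P_out/ω = 199909/179.3 = 1115 N·m
In lb·ft: 1115/1.356 = 822 lb·ft

822 lb·ft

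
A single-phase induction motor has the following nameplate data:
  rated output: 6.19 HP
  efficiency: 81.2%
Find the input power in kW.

5.69 kW

P_out = 6.19 × 746 = 4618 W
P_in = P_out/η = 4618/0.812 = 5687 W = 5.69 kW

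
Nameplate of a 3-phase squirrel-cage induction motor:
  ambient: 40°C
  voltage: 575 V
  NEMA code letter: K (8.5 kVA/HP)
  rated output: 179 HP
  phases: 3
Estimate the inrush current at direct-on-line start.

S_LR = 8.5 × 179 = 1521.5 kVA
I_LR = S_LR/(√3·V_L) = 1521500/(1.732×575) = 1530 A

1530 A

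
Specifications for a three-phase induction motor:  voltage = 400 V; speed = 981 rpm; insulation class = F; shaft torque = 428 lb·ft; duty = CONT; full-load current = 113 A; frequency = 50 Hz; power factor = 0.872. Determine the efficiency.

τ = 428 lb·ft × 1.356 = 580.4 N·m
ω = 2π × 981/60 = 102.7 rad/s; P_out = τω = 580.4 × 102.7 = 59607 W
P_in = √3·V_L·I_L·cosφ = 1.732 × 400 × 113 × 0.872 = 68266 W
η = P_out / P_in = 59607 / 68266 = 0.873 = 87.3%

87.3 %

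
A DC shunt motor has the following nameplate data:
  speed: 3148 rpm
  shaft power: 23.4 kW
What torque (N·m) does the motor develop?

71 N·m

ω = 2π × 3148/60 = 329.7 rad/s
τ = P/ω = 23400/329.7 = 71 N·m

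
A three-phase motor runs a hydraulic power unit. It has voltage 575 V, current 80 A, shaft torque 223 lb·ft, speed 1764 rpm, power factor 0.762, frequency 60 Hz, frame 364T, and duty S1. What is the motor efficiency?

92.0 %

τ = 223 lb·ft × 1.356 = 302.4 N·m
ω = 2π × 1764/60 = 184.7 rad/s; P_out = τω = 302.4 × 184.7 = 55853 W
P_in = √3·V_L·I_L·cosφ = 1.732 × 575 × 80 × 0.762 = 60710 W
η = P_out / P_in = 55853 / 60710 = 0.920 = 92.0%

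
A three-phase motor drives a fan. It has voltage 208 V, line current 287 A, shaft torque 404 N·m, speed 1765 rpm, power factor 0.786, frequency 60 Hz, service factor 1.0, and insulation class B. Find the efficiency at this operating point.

91.9 %

ω = 2π × 1765/60 = 184.8 rad/s; P_out = τω = 404 × 184.8 = 74659 W
P_in = √3·V_L·I_L·cosφ = 1.732 × 208 × 287 × 0.786 = 81267 W
η = P_out / P_in = 74659 / 81267 = 0.919 = 91.9%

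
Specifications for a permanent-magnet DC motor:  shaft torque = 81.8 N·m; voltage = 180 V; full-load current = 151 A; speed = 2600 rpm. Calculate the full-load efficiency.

81.9 %

ω = 2π × 2600/60 = 272.3 rad/s; P_out = τω = 81.8 × 272.3 = 22274 W
P_in = V·I = 180 × 151 = 27180 W
η = P_out / P_in = 22274 / 27180 = 0.819 = 81.9%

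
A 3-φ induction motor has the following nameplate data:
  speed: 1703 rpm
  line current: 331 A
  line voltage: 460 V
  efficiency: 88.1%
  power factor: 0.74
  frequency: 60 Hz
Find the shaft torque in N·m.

964 N·m

P_in = √3·V·I·cosφ = 1.732 × 460 × 331 × 0.74 = 195149 W
P_out = η·P_in = 0.881 × 195149 = 171926 W
n = 1703 rpm
ω = 2π×1703/60 = 178.3 rad/s
τ = P_out/ω = 171926/178.3 = 964 N·m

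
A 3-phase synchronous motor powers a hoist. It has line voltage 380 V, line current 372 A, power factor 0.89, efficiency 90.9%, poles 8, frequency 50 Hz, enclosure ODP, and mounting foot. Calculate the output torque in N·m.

2520 N·m

P_in = √3·V·I·cosφ = 1.732 × 380 × 372 × 0.89 = 217904 W
P_out = η·P_in = 0.909 × 217904 = 198075 W
n = n_s = 120×50/8 = 750 rpm (synchronous)
ω = 2π×750/60 = 78.54 rad/s
τ = P_out/ω = 198075/78.54 = 2520 N·m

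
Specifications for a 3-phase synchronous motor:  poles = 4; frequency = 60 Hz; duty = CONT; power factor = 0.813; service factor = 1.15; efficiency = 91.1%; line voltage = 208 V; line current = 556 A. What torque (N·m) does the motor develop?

P_in = √3·V·I·cosφ = 1.732 × 208 × 556 × 0.813 = 162846 W
P_out = η·P_in = 0.911 × 162846 = 148353 W
n = n_s = 120×60/4 = 1800 rpm (synchronous)
ω = 2π×1800/60 = 188.5 rad/s
τ = P_out/ω = 148353/188.5 = 787 N·m

787 N·m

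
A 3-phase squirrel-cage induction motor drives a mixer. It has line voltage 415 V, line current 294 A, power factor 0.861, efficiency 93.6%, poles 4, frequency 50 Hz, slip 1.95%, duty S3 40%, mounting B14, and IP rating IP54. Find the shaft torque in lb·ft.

P_in = √3·V·I·cosφ = 1.732 × 415 × 294 × 0.861 = 181948 W
P_out = η·P_in = 0.936 × 181948 = 170303 W
n_s = 120×50/4 = 1500 rpm; n = 1500×(1−0.0195) = 1471 rpm
ω = 2π×1471/60 = 154 rad/s
τ = P_out/ω = 170303/154 = 1106 N·m
In lb·ft: 1106/1.356 = 816 lb·ft

816 lb·ft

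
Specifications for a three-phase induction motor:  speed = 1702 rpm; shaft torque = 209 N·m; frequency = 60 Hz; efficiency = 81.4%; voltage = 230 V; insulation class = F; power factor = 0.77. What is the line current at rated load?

ω = 2π×1702/60 = 178.2 rad/s; P_out = τω = 209 × 178.2 = 37244 W
P_in = P_out / η = 37244 / 0.814 = 45754 W
I_L = P_in / (√3·V_L·cosφ) = 45754 / (1.732 × 230 × 0.77) = 149 A

149 A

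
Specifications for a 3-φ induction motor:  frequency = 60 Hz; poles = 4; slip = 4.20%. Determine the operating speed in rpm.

n_s = 120f/p = 120×60/4 = 1800 rpm
n = n_s(1 − s) = 1800 × (1 − 0.042) = 1724 rpm

1724 rpm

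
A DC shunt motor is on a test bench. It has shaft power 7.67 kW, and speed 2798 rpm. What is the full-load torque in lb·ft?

19.3 lb·ft

ω = 2π × 2798/60 = 293 rad/s
τ = P/ω = 7670/293 = 26.18 N·m
In lb·ft: 26.18/1.356 = 19.3 lb·ft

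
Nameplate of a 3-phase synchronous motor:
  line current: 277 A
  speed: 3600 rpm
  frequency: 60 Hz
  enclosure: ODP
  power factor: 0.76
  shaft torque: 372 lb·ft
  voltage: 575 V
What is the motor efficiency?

τ = 372 lb·ft × 1.356 = 504.4 N·m
ω = 2π × 3600/60 = 377 rad/s; P_out = τω = 504.4 × 377 = 190159 W
P_in = √3·V_L·I_L·cosφ = 1.732 × 575 × 277 × 0.76 = 209657 W
η = P_out / P_in = 190159 / 209657 = 0.907 = 90.7%

90.7 %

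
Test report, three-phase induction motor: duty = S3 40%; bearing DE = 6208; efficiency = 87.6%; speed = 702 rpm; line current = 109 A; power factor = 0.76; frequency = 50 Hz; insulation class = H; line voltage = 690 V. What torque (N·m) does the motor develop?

P_in = √3·V·I·cosφ = 1.732 × 690 × 109 × 0.76 = 99000 W
P_out = η·P_in = 0.876 × 99000 = 86724 W
n = 702 rpm
ω = 2π×702/60 = 73.51 rad/s
τ = P_out/ω = 86724/73.51 = 1180 N·m

1180 N·m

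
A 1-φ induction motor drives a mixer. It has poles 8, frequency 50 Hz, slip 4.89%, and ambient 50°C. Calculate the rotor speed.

713 rpm

n_s = 120f/p = 120×50/8 = 750 rpm
n = n_s(1 − s) = 750 × (1 − 0.0489) = 713 rpm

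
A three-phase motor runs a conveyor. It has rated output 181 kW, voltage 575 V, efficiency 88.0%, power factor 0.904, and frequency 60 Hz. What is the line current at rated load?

228 A

P_out = 181 kW = 181000 W
P_in = P_out / η = 181000 / 0.880 = 205682 W
I_L = P_in / (√3·V_L·cosφ) = 205682 / (1.732 × 575 × 0.904) = 228 A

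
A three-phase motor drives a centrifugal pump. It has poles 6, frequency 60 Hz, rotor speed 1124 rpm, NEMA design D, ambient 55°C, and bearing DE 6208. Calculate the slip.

n_s = 120f/p = 120×60/6 = 1200 rpm
s = (n_s − n)/n_s = (1200 − 1124)/1200 = 0.0633

6.3 %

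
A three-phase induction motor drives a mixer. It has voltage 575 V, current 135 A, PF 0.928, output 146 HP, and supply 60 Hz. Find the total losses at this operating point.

15900 W

P_in = √3·V·I·cosφ = 1.732×575×135×0.928 = 124766 W
P_out = 146×746 = 108916 W
Losses = P_in − P_out = 124766 − 108916 = 15850 W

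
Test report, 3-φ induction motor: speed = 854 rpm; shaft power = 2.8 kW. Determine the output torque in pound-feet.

ω = 2π × 854/60 = 89.43 rad/s
τ = P/ω = 2800/89.43 = 31.31 N·m
In lb·ft: 31.31/1.356 = 23.1 lb·ft

23.1 lb·ft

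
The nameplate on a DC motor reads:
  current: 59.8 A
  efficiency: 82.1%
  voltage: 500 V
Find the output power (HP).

32.9 HP

P_in = V·I = 500 × 59.8 = 29900 W
P_out = η·P_in = 0.821 × 29900 = 24548 W
= 24548/746 = 32.9 HP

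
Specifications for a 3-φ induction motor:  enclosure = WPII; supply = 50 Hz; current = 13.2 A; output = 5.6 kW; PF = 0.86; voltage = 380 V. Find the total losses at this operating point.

P_in = √3·V·I·cosφ = 1.732×380×13.2×0.86 = 7471 W
P_out = 5600 W
Losses = P_in − P_out = 7471 − 5600 = 1871 W

1870 W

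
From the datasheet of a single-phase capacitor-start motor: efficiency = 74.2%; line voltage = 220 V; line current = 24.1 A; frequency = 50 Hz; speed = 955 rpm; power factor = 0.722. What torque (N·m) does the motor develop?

P_in = V·I·cosφ = 220 × 24.1 × 0.722 = 3828 W
P_out = η·P_in = 0.742 × 3828 = 2840 W
n = 955 rpm
ω = 2π×955/60 = 100 rad/s
τ = P_out/ω = 2840/100 = 28.4 N·m

28.4 N·m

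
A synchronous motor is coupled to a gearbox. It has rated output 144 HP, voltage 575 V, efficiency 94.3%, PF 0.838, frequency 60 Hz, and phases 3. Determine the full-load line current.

P_out = 144 × 746 = 107424 W
P_in = P_out / η = 107424 / 0.943 = 113917 W
I_L = P_in / (√3·V_L·cosφ) = 113917 / (1.732 × 575 × 0.838) = 136 A

136 A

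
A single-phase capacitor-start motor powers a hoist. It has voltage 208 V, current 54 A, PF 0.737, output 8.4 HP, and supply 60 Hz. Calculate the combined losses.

2.01 kW

P_in = V·I·cosφ = 208×54×0.737 = 8278 W
P_out = 8.4×746 = 6266 W
Losses = P_in − P_out = 8278 − 6266 = 2012 W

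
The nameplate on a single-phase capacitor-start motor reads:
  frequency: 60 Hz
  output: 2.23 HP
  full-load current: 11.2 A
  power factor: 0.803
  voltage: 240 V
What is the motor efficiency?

P_out = 2.23 × 746 = 1664 W
P_in = V·I·cosφ = 240 × 11.2 × 0.803 = 2158 W
η = P_out / P_in = 1664 / 2158 = 0.771 = 77.1%

77.1 %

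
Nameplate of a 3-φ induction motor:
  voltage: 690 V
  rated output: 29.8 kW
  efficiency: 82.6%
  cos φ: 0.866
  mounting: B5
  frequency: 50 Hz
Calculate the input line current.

34.9 A

P_out = 29.8 kW = 29800 W
P_in = P_out / η = 29800 / 0.826 = 36077 W
I_L = P_in / (√3·V_L·cosφ) = 36077 / (1.732 × 690 × 0.866) = 34.9 A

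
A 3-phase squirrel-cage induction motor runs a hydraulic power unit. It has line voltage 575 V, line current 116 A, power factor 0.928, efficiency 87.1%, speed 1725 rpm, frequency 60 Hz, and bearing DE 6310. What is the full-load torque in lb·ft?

381 lb·ft

P_in = √3·V·I·cosφ = 1.732 × 575 × 116 × 0.928 = 107207 W
P_out = η·P_in = 0.871 × 107207 = 93377 W
n = 1725 rpm
ω = 2π×1725/60 = 180.6 rad/s
τ = P_out/ω = 93377/180.6 = 517 N·m
In lb·ft: 517/1.356 = 381 lb·ft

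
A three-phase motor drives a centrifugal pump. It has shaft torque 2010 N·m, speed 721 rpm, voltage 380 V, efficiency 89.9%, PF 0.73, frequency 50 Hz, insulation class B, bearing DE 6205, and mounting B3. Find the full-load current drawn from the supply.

351 A

ω = 2π×721/60 = 75.5 rad/s; P_out = τω = 2010 × 75.5 = 151755 W
P_in = P_out / η = 151755 / 0.899 = 168804 W
I_L = P_in / (√3·V_L·cosφ) = 168804 / (1.732 × 380 × 0.73) = 351 A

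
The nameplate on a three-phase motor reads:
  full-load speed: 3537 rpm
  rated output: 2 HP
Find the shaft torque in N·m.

P_out = 2 × 746 = 1492 W
ω = 2π × 3537/60 = 370.4 rad/s
τ = P_out/ω = 1492/370.4 = 4.03 N·m

4.03 N·m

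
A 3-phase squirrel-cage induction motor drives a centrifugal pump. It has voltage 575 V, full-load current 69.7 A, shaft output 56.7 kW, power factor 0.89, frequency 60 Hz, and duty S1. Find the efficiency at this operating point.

P_out = 56.7 kW = 56700 W
P_in = √3·V_L·I_L·cosφ = 1.732 × 575 × 69.7 × 0.89 = 61779 W
η = P_out / P_in = 56700 / 61779 = 0.918 = 91.8%

91.8 %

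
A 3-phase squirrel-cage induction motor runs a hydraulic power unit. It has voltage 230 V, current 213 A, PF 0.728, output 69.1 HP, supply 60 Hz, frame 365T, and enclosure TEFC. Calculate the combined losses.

P_in = √3·V·I·cosφ = 1.732×230×213×0.728 = 61771 W
P_out = 69.1×746 = 51549 W
Losses = P_in − P_out = 61771 − 51549 = 10222 W

10200 W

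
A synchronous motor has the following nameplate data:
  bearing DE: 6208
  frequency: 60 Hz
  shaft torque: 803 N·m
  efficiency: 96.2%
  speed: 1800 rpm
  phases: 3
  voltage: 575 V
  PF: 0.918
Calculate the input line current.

ω = 2π×1800/60 = 188.5 rad/s; P_out = τω = 803 × 188.5 = 151366 W
P_in = P_out / η = 151366 / 0.962 = 157345 W
I_L = P_in / (√3·V_L·cosφ) = 157345 / (1.732 × 575 × 0.918) = 172 A

172 A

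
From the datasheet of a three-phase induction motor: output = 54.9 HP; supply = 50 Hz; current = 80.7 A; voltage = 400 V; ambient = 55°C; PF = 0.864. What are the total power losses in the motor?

7350 W

P_in = √3·V·I·cosφ = 1.732×400×80.7×0.864 = 48305 W
P_out = 54.9×746 = 40955 W
Losses = P_in − P_out = 48305 − 40955 = 7350 W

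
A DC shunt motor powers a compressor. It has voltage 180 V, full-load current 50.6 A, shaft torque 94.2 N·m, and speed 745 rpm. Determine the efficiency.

80.7 %

ω = 2π × 745/60 = 78.02 rad/s; P_out = τω = 94.2 × 78.02 = 7349 W
P_in = V·I = 180 × 50.6 = 9108 W
η = P_out / P_in = 7349 / 9108 = 0.807 = 80.7%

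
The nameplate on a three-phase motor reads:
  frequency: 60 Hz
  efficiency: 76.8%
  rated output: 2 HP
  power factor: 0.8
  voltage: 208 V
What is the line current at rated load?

P_out = 2 × 746 = 1492 W
P_in = P_out / η = 1492 / 0.768 = 1943 W
I_L = P_in / (√3·V_L·cosφ) = 1943 / (1.732 × 208 × 0.8) = 6.74 A

6.74 A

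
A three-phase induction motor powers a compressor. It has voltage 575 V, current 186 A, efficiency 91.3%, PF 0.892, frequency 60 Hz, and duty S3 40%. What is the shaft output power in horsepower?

P_in = √3·V·I·cosφ = 1.732 × 575 × 186 × 0.892 = 165232 W
P_out = η·P_in = 0.913 × 165232 = 150857 W
= 150857/746 = 202 HP

202 HP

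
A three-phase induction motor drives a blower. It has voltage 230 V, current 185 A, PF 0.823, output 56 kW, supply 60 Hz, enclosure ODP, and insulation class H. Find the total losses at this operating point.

P_in = √3·V·I·cosφ = 1.732×230×185×0.823 = 60652 W
P_out = 56000 W
Losses = P_in − P_out = 60652 − 56000 = 4652 W

4.65 kW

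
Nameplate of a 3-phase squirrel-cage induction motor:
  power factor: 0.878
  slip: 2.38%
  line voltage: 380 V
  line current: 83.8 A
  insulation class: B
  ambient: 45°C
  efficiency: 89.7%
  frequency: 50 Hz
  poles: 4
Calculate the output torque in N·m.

283 N·m

P_in = √3·V·I·cosφ = 1.732 × 380 × 83.8 × 0.878 = 48425 W
P_out = η·P_in = 0.897 × 48425 = 43437 W
n_s = 120×50/4 = 1500 rpm; n = 1500×(1−0.0238) = 1464 rpm
ω = 2π×1464/60 = 153.3 rad/s
τ = P_out/ω = 43437/153.3 = 283 N·m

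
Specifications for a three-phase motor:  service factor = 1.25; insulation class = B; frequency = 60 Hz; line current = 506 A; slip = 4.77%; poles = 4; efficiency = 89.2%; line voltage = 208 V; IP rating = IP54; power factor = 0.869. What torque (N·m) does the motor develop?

787 N·m

P_in = √3·V·I·cosφ = 1.732 × 208 × 506 × 0.869 = 158410 W
P_out = η·P_in = 0.892 × 158410 = 141302 W
n_s = 120×60/4 = 1800 rpm; n = 1800×(1−0.0477) = 1714 rpm
ω = 2π×1714/60 = 179.5 rad/s
τ = P_out/ω = 141302/179.5 = 787 N·m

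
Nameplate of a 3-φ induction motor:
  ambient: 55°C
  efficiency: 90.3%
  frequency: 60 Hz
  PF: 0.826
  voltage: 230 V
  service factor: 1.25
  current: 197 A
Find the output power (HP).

78.5 HP

P_in = √3·V·I·cosφ = 1.732 × 230 × 197 × 0.826 = 64822 W
P_out = η·P_in = 0.903 × 64822 = 58534 W
= 58534/746 = 78.5 HP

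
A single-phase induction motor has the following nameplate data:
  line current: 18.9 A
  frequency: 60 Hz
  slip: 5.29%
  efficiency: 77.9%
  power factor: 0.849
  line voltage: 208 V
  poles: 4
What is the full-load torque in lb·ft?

10.7 lb·ft

P_in = V·I·cosφ = 208 × 18.9 × 0.849 = 3338 W
P_out = η·P_in = 0.779 × 3338 = 2600 W
n_s = 120×60/4 = 1800 rpm; n = 1800×(1−0.0529) = 1705 rpm
ω = 2π×1705/60 = 178.5 rad/s
τ = P_out/ω = 2600/178.5 = 14.57 N·m
In lb·ft: 14.57/1.356 = 10.7 lb·ft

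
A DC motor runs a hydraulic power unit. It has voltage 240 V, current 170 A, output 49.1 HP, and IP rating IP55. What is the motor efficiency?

89.8 %

P_out = 49.1 × 746 = 36629 W
P_in = V·I = 240 × 170 = 40800 W
η = P_out / P_in = 36629 / 40800 = 0.898 = 89.8%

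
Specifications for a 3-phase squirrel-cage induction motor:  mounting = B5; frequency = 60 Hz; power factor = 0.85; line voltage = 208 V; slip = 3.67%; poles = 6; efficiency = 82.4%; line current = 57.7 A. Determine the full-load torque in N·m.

P_in = √3·V·I·cosφ = 1.732 × 208 × 57.7 × 0.85 = 17669 W
P_out = η·P_in = 0.824 × 17669 = 14559 W
n_s = 120×60/6 = 1200 rpm; n = 1200×(1−0.0367) = 1156 rpm
ω = 2π×1156/60 = 121.1 rad/s
τ = P_out/ω = 14559/121.1 = 120 N·m

120 N·m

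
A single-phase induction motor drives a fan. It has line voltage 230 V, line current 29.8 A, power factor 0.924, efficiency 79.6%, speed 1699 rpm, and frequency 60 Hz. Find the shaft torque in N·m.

P_in = V·I·cosφ = 230 × 29.8 × 0.924 = 6333 W
P_out = η·P_in = 0.796 × 6333 = 5041 W
n = 1699 rpm
ω = 2π×1699/60 = 177.9 rad/s
τ = P_out/ω = 5041/177.9 = 28.3 N·m

28.3 N·m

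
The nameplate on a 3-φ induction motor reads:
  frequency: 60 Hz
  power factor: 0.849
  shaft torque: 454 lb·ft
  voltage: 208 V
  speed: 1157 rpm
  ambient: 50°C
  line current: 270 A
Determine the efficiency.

90.3 %

τ = 454 lb·ft × 1.356 = 615.6 N·m
ω = 2π × 1157/60 = 121.2 rad/s; P_out = τω = 615.6 × 121.2 = 74611 W
P_in = √3·V_L·I_L·cosφ = 1.732 × 208 × 270 × 0.849 = 82581 W
η = P_out / P_in = 74611 / 82581 = 0.903 = 90.3%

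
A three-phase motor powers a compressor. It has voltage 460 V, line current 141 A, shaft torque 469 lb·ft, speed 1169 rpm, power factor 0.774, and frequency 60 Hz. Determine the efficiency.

τ = 469 lb·ft × 1.356 = 636 N·m
ω = 2π × 1169/60 = 122.4 rad/s; P_out = τω = 636 × 122.4 = 77846 W
P_in = √3·V_L·I_L·cosφ = 1.732 × 460 × 141 × 0.774 = 86949 W
η = P_out / P_in = 77846 / 86949 = 0.895 = 89.5%

89.5 %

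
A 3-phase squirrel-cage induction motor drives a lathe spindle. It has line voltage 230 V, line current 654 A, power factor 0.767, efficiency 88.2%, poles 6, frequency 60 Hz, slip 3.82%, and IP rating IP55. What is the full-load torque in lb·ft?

1080 lb·ft

P_in = √3·V·I·cosφ = 1.732 × 230 × 654 × 0.767 = 199825 W
P_out = η·P_in = 0.882 × 199825 = 176246 W
n_s = 120×60/6 = 1200 rpm; n = 1200×(1−0.0382) = 1154 rpm
ω = 2π×1154/60 = 120.8 rad/s
τ = P_out/ω = 176246/120.8 = 1459 N·m
In lb·ft: 1459/1.356 = 1080 lb·ft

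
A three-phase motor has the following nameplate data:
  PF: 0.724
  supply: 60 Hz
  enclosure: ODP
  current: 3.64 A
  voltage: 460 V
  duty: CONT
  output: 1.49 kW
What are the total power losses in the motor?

P_in = √3·V·I·cosφ = 1.732×460×3.64×0.724 = 2100 W
P_out = 1490 W
Losses = P_in − P_out = 2100 − 1490 = 610 W

610 W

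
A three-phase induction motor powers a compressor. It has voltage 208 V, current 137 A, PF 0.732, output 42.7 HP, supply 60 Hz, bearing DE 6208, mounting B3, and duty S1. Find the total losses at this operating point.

4.27 kW

P_in = √3·V·I·cosφ = 1.732×208×137×0.732 = 36128 W
P_out = 42.7×746 = 31854 W
Losses = P_in − P_out = 36128 − 31854 = 4274 W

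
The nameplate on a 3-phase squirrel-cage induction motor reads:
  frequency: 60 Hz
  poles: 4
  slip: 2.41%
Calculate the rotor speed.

n_s = 120f/p = 120×60/4 = 1800 rpm
n = n_s(1 − s) = 1800 × (1 − 0.0241) = 1757 rpm

1757 rpm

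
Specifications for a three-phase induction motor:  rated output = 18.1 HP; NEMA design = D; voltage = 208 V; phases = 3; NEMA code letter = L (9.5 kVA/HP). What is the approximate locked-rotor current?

S_LR = 9.5 × 18.1 = 171.95 kVA
I_LR = S_LR/(√3·V_L) = 171950/(1.732×208) = 477 A

477 A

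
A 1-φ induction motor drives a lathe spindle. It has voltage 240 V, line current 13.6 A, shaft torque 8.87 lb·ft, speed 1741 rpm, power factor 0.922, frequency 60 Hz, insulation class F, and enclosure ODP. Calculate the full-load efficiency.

72.9 %

τ = 8.87 lb·ft × 1.356 = 12.03 N·m
ω = 2π × 1741/60 = 182.3 rad/s; P_out = τω = 12.03 × 182.3 = 2193 W
P_in = V·I·cosφ = 240 × 13.6 × 0.922 = 3009 W
η = P_out / P_in = 2193 / 3009 = 0.729 = 72.9%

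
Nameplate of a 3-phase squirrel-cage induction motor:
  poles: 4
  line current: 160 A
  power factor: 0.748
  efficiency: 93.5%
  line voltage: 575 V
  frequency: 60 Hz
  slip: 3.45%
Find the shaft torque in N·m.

P_in = √3·V·I·cosφ = 1.732 × 575 × 160 × 0.748 = 119189 W
P_out = η·P_in = 0.935 × 119189 = 111442 W
n_s = 120×60/4 = 1800 rpm; n = 1800×(1−0.0345) = 1738 rpm
ω = 2π×1738/60 = 182 rad/s
τ = P_out/ω = 111442/182 = 612 N·m

612 N·m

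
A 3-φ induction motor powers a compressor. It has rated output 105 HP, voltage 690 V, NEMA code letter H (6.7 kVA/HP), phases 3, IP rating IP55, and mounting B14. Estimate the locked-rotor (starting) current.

589 A

S_LR = 6.7 × 105 = 703.5 kVA
I_LR = S_LR/(√3·V_L) = 703500/(1.732×690) = 589 A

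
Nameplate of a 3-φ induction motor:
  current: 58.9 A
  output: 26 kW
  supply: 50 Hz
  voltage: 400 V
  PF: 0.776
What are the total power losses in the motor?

5670 W

P_in = √3·V·I·cosφ = 1.732×400×58.9×0.776 = 31665 W
P_out = 26000 W
Losses = P_in − P_out = 31665 − 26000 = 5665 W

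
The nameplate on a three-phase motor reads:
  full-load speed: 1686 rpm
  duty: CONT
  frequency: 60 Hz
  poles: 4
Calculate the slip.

6.3 %

n_s = 120f/p = 120×60/4 = 1800 rpm
s = (n_s − n)/n_s = (1800 − 1686)/1800 = 0.0633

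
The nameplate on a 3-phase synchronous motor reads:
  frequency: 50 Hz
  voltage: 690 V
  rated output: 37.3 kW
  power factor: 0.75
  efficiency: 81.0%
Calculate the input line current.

51.4 A

P_out = 37.3 kW = 37300 W
P_in = P_out / η = 37300 / 0.810 = 46049 W
I_L = P_in / (√3·V_L·cosφ) = 46049 / (1.732 × 690 × 0.75) = 51.4 A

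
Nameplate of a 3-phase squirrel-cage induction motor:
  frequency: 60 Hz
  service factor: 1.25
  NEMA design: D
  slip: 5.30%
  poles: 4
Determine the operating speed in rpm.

1705 rpm

n_s = 120f/p = 120×60/4 = 1800 rpm
n = n_s(1 − s) = 1800 × (1 − 0.053) = 1705 rpm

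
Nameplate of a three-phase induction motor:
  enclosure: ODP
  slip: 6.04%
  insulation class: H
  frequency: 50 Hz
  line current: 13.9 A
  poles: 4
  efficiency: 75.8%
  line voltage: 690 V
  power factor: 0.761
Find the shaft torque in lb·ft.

47.9 lb·ft

P_in = √3·V·I·cosφ = 1.732 × 690 × 13.9 × 0.761 = 12641 W
P_out = η·P_in = 0.758 × 12641 = 9582 W
n_s = 120×50/4 = 1500 rpm; n = 1500×(1−0.0604) = 1409 rpm
ω = 2π×1409/60 = 147.6 rad/s
τ = P_out/ω = 9582/147.6 = 64.92 N·m
In lb·ft: 64.92/1.356 = 47.9 lb·ft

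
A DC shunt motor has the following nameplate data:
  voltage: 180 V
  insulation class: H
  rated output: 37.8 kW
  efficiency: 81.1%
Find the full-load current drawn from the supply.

P_out = 37.8 kW = 37800 W
P_in = P_out / η = 37800 / 0.811 = 46609 W
I = P_in / V = 46609 / 180 = 259 A

259 A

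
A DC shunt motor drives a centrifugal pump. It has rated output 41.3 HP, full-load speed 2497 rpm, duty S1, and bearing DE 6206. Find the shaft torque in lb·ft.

P_out = 41.3 × 746 = 30810 W
ω = 2π × 2497/60 = 261.5 rad/s
τ = P_out/ω = 30810/261.5 = 117.8 N·m
In lb·ft: 117.8/1.356 = 86.9 lb·ft

86.9 lb·ft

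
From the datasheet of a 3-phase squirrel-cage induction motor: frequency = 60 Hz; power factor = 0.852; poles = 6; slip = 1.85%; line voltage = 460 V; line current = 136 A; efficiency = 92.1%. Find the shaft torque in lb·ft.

P_in = √3·V·I·cosφ = 1.732 × 460 × 136 × 0.852 = 92318 W
P_out = η·P_in = 0.921 × 92318 = 85025 W
n_s = 120×60/6 = 1200 rpm; n = 1200×(1−0.0185) = 1178 rpm
ω = 2π×1178/60 = 123.4 rad/s
τ = P_out/ω = 85025/123.4 = 689 N·m
In lb·ft: 689/1.356 = 508 lb·ft

508 lb·ft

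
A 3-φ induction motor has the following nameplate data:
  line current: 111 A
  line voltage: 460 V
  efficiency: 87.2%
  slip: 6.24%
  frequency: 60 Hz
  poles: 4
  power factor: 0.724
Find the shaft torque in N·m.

316 N·m

P_in = √3·V·I·cosφ = 1.732 × 460 × 111 × 0.724 = 64028 W
P_out = η·P_in = 0.872 × 64028 = 55832 W
n_s = 120×60/4 = 1800 rpm; n = 1800×(1−0.0624) = 1688 rpm
ω = 2π×1688/60 = 176.8 rad/s
τ = P_out/ω = 55832/176.8 = 316 N·m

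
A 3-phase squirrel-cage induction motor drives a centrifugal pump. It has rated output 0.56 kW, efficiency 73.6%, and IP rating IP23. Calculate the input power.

0.761 kW

P_out = 560 W
P_in = P_out/η = 560/0.736 = 761 W = 0.761 kW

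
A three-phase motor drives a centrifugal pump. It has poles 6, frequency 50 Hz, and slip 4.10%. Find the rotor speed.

n_s = 120f/p = 120×50/6 = 1000 rpm
n = n_s(1 − s) = 1000 × (1 − 0.041) = 959 rpm

959 rpm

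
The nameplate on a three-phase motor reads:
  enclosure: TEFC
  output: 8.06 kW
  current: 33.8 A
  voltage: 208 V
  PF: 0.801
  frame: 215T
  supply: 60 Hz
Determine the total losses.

1690 W

P_in = √3·V·I·cosφ = 1.732×208×33.8×0.801 = 9753 W
P_out = 8060 W
Losses = P_in − P_out = 9753 − 8060 = 1693 W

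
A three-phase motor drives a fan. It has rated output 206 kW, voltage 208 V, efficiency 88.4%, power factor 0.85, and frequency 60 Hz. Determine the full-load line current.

P_out = 206 kW = 206000 W
P_in = P_out / η = 206000 / 0.884 = 233032 W
I_L = P_in / (√3·V_L·cosφ) = 233032 / (1.732 × 208 × 0.85) = 761 A

761 A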